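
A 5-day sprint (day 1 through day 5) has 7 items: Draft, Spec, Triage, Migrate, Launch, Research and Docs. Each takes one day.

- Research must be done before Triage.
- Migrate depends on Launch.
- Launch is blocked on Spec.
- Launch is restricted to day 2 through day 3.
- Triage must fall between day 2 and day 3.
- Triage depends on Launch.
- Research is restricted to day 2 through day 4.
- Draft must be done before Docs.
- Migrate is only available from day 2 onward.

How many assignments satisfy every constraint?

Splitting on Draft: it can be day 1 (12), day 2 (9), day 3 (6), day 4 (3). Listing each branch's schedules as (Spec, Triage, Migrate, Launch, Research, Docs) by day number:
Draft=day 1: (1,3,3,2,2,2) (1,3,3,2,2,3) (1,3,3,2,2,4) (1,3,3,2,2,5) (1,3,4,2,2,2) (1,3,4,2,2,3) (1,3,4,2,2,4) (1,3,4,2,2,5) (1,3,5,2,2,2) (1,3,5,2,2,3) (1,3,5,2,2,4) (1,3,5,2,2,5) — 12.
Draft=day 2: (1,3,3,2,2,3) (1,3,3,2,2,4) (1,3,3,2,2,5) (1,3,4,2,2,3) (1,3,4,2,2,4) (1,3,4,2,2,5) (1,3,5,2,2,3) (1,3,5,2,2,4) (1,3,5,2,2,5) — 9.
Draft=day 3: (1,3,3,2,2,4) (1,3,3,2,2,5) (1,3,4,2,2,4) (1,3,4,2,2,5) (1,3,5,2,2,4) (1,3,5,2,2,5) — 6.
Draft=day 4: (1,3,3,2,2,5) (1,3,4,2,2,5) (1,3,5,2,2,5) — 3.
Summing: 12 + 9 + 6 + 3 = 30.

30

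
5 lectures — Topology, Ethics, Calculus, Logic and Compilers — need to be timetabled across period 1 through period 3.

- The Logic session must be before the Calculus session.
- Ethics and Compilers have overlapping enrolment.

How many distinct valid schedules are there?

54

Splitting on Topology: it can be period 1 (18), period 2 (18), period 3 (18). Listing each branch's schedules as (Ethics, Calculus, Logic, Compilers) by period number:
Topology=period 1: (1,2,1,2) (1,2,1,3) (1,3,1,2) (1,3,1,3) (1,3,2,2) (1,3,2,3) (2,2,1,1) (2,2,1,3) (2,3,1,1) (2,3,1,3) (2,3,2,1) (2,3,2,3) (3,2,1,1) (3,2,1,2) (3,3,1,1) (3,3,1,2) (3,3,2,1) (3,3,2,2) — 18.
Topology=period 2: (1,2,1,2) (1,2,1,3) (1,3,1,2) (1,3,1,3) (1,3,2,2) (1,3,2,3) (2,2,1,1) (2,2,1,3) (2,3,1,1) (2,3,1,3) (2,3,2,1) (2,3,2,3) (3,2,1,1) (3,2,1,2) (3,3,1,1) (3,3,1,2) (3,3,2,1) (3,3,2,2) — 18.
Topology=period 3: (1,2,1,2) (1,2,1,3) (1,3,1,2) (1,3,1,3) (1,3,2,2) (1,3,2,3) (2,2,1,1) (2,2,1,3) (2,3,1,1) (2,3,1,3) (2,3,2,1) (2,3,2,3) (3,2,1,1) (3,2,1,2) (3,3,1,1) (3,3,1,2) (3,3,2,1) (3,3,2,2) — 18.
Summing: 18 + 18 + 18 = 54.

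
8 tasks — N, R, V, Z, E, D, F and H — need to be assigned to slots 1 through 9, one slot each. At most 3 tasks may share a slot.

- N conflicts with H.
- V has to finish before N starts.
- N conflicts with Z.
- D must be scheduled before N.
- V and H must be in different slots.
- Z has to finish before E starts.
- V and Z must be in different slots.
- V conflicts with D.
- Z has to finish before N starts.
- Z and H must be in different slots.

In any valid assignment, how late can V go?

8

Downstream work caps V at 8.
V at 8 is achievable: D in 1; H in 2; R in 1; Z in 1; V in 8; F in 2; E in 2; N in 9.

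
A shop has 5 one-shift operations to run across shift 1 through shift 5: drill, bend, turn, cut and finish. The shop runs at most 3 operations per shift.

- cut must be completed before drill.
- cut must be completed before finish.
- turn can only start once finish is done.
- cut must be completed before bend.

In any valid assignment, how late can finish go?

Precedence pushes finish to at least shift 2; downstream work caps finish at shift 4.
finish at shift 4 is achievable: finish in shift 4; drill in shift 2; bend in shift 2; turn in shift 5; cut in shift 1.

shift 4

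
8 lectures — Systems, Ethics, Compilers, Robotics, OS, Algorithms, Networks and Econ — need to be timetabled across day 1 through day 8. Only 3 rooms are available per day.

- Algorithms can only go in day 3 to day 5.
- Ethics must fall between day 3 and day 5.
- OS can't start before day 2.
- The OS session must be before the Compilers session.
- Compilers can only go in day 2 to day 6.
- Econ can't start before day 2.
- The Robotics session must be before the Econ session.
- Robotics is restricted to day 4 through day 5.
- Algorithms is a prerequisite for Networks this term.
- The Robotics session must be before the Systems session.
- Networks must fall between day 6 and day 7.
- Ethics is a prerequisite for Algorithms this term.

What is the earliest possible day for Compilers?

Compilers is available from day 2; precedence pushes Compilers to at least day 3; Compilers's own window allows nothing later than day 6.
Compilers at day 3 is achievable: Networks in day 6, Robotics in day 4, Compilers in day 3, Econ in day 5, Ethics in day 3, Systems in day 5, Algorithms in day 4, OS in day 2.

day 3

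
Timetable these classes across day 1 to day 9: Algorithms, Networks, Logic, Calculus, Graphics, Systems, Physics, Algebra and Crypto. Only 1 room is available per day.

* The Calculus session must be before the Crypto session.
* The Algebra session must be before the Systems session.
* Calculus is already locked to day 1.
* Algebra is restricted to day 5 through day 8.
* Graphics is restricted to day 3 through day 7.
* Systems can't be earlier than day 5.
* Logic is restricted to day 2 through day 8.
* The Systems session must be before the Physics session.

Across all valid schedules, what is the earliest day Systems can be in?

Systems is available from day 5; precedence pushes Systems to at least day 6; downstream work caps Systems at day 8.
Systems at day 6 is achievable: Algorithms=day 8, Crypto=day 4, Systems=day 6, Graphics=day 3, Calculus=day 1, Algebra=day 5, Logic=day 2, Networks=day 9, Physics=day 7.

day 6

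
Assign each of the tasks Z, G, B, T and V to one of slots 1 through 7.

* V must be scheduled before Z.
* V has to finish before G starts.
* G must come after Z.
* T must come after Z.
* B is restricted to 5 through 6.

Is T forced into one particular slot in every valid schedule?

T can be 3 (e.g. B in 5, G in 3, T in 3, Z in 2, V in 1) or 4 (e.g. Z=2, V=1, T=4, G=3, B=5).

No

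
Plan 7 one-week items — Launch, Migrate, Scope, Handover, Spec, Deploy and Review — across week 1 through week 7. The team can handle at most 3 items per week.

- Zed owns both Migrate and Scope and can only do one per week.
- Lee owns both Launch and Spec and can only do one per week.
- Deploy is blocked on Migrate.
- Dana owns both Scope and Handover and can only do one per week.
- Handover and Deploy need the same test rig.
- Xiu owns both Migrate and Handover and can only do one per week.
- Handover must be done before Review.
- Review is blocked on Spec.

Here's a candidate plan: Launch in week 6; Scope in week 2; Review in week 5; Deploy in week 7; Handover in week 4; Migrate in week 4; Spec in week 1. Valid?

Review is blocked on Spec — holds.
The team can handle at most 3 items per week — holds.
Zed owns both Migrate and Scope and can only do one per week — holds.
Xiu owns both Migrate and Handover and can only do one per week — violated.
Lee owns both Launch and Spec and can only do one per week — holds.
Deploy is blocked on Migrate — holds.
Dana owns both Scope and Handover and can only do one per week — holds.
Handover must be done before Review — holds.
Handover and Deploy need the same test rig — holds.

Invalid. Xiu owns both Migrate and Handover and can only do one per week.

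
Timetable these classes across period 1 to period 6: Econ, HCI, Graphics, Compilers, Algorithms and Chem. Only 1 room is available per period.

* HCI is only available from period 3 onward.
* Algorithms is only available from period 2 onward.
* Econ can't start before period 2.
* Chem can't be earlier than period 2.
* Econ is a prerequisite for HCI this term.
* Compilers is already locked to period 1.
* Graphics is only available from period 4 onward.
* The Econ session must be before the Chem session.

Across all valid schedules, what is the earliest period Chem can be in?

period 3

Chem is available from period 2; precedence pushes Chem to at least period 3.
Chem at period 3 is achievable: Graphics -> period 4, HCI -> period 5, Econ -> period 2, Chem -> period 3, Algorithms -> period 6, Compilers -> period 1.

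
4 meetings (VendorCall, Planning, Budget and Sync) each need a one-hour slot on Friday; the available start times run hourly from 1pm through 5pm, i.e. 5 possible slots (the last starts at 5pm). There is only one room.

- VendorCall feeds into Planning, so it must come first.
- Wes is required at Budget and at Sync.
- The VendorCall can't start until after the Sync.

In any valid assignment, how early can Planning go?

Precedence pushes Planning to at least 3pm.
Planning at 3pm is achievable: Budget -> 4pm, VendorCall -> 2pm, Planning -> 3pm, Sync -> 1pm.

3pm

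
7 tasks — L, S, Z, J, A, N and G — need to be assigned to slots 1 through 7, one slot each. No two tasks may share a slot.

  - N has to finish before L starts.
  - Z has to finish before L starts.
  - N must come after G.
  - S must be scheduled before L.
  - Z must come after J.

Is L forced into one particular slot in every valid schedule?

L can be 6 (e.g. L -> 6; J -> 1; Z -> 2; G -> 3; S -> 5; N -> 4; A -> 7) or 7 (e.g. G=3, S=5, A=6, J=1, L=7, N=4, Z=2).

No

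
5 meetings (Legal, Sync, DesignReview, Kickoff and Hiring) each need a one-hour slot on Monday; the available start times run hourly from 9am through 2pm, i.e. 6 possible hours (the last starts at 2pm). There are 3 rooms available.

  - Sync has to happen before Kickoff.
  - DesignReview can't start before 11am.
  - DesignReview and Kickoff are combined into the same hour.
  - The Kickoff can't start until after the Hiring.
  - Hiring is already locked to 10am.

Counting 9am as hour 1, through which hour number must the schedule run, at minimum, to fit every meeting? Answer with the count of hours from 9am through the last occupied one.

3

The precedence chain requires at least 2 distinct hours.
With at most 3 per hour and 5 meetings, at least 2 hours are needed.
DesignReview can't be placed before 11am — that is hour 3 counting from 9am — so the schedule must run through at least 3 hours.
3 works (last occupied hour: 11am): for example Sync -> 9am; Kickoff -> 11am; DesignReview -> 11am; Legal -> 9am; Hiring -> 10am.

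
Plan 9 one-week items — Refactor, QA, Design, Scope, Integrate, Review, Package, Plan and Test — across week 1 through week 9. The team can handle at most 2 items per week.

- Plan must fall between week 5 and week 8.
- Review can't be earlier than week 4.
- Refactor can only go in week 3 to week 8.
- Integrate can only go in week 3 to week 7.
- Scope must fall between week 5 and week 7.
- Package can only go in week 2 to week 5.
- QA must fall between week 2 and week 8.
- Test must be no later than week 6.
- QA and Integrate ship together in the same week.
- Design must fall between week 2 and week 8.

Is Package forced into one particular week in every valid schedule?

No

Package can be week 2 (e.g. Package=week 2, Test=week 1, Scope=week 5, Plan=week 5, Design=week 2, Refactor=week 4, Review=week 4, QA=week 3, Integrate=week 3) or week 3 (e.g. Design in week 2, QA in week 4, Package in week 3, Scope in week 5, Review in week 6, Refactor in week 3, Integrate in week 4, Test in week 1, Plan in week 5).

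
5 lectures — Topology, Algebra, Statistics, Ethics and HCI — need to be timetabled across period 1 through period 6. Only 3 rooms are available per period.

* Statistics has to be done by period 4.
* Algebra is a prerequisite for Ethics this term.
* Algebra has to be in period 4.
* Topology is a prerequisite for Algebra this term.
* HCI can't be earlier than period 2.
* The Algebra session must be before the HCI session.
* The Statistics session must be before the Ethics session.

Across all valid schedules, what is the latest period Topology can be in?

Downstream work caps Topology at period 3.
Topology at period 3 is achievable: Topology=period 3; Ethics=period 5; Statistics=period 1; Algebra=period 4; HCI=period 5.

period 3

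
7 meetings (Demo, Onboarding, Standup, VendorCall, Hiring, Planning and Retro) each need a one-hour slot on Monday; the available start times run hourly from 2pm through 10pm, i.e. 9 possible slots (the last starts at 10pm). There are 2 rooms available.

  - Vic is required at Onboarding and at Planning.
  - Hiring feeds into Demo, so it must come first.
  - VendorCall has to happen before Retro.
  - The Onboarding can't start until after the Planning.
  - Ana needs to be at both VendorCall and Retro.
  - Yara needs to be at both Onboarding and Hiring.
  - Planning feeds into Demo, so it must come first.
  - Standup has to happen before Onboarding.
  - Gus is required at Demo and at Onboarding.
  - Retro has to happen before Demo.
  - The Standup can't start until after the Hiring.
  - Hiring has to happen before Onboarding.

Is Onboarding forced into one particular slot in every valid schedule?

No

Onboarding can be 4pm (e.g. Onboarding -> 4pm; Hiring -> 2pm; Demo -> 5pm; Planning -> 2pm; Standup -> 3pm; VendorCall -> 3pm; Retro -> 4pm) or 5pm (e.g. Planning -> 3pm, Onboarding -> 5pm, Demo -> 4pm, VendorCall -> 2pm, Standup -> 4pm, Retro -> 3pm, Hiring -> 2pm).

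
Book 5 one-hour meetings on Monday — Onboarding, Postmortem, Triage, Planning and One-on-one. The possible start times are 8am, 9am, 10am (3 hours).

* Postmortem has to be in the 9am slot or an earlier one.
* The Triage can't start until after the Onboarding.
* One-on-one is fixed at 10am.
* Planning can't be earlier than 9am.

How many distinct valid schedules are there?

12

Splitting on Onboarding: it can be 8am (8), 9am (4). Listing each branch's schedules as (Postmortem, Triage, Planning, One-on-one):
Onboarding=8am: (8am,9am,9am,10am) (8am,9am,10am,10am) (8am,10am,9am,10am) (8am,10am,10am,10am) (9am,9am,9am,10am) (9am,9am,10am,10am) (9am,10am,9am,10am) (9am,10am,10am,10am) — 8.
Onboarding=9am: (8am,10am,9am,10am) (8am,10am,10am,10am) (9am,10am,9am,10am) (9am,10am,10am,10am) — 4.
Summing: 8 + 4 = 12.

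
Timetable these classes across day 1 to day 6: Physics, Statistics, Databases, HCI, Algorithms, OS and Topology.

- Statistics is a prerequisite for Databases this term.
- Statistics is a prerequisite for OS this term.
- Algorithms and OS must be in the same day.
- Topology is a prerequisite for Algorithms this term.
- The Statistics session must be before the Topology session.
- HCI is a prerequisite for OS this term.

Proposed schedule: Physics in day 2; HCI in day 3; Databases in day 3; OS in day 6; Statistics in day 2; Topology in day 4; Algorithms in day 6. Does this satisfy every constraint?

Yes

The Statistics session must be before the Topology session — holds.
HCI is a prerequisite for OS this term — holds.
Statistics is a prerequisite for OS this term — holds.
Statistics is a prerequisite for Databases this term — holds.
Algorithms and OS must be in the same day — holds.
Topology is a prerequisite for Algorithms this term — holds.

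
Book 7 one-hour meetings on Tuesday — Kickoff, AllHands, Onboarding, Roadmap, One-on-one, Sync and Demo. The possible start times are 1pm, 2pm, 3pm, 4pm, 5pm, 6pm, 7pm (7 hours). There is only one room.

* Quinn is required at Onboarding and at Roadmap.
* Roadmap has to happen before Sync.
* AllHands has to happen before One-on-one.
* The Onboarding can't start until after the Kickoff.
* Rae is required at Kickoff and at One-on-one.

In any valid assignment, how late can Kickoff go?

6pm

Downstream work caps Kickoff at 6pm.
Kickoff at 6pm is achievable: Demo=5pm, Sync=4pm, One-on-one=3pm, Kickoff=6pm, Roadmap=2pm, Onboarding=7pm, AllHands=1pm.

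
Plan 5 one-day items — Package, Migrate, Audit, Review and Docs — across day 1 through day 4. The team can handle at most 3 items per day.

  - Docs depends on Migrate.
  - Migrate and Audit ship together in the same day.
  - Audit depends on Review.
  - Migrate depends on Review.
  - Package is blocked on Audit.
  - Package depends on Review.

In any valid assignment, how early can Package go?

day 3

Precedence pushes Package to at least day 3.
Package at day 3 is achievable: Migrate in day 2, Audit in day 2, Review in day 1, Docs in day 3, Package in day 3.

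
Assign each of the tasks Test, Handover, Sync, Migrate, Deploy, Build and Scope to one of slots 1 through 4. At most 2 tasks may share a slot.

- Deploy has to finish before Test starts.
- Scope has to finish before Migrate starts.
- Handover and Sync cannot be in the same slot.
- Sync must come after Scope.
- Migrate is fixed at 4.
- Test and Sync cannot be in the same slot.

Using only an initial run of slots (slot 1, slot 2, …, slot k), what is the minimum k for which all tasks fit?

The precedence chain requires at least 2 distinct slots.
With at most 2 per slot and 7 tasks, at least 4 slots are needed.
Migrate can't be placed before 4, so the schedule must run through at least slot 4.
4 works (last occupied slot: 4): for example Deploy=1, Test=2, Scope=1, Build=3, Handover=2, Sync=3, Migrate=4.

4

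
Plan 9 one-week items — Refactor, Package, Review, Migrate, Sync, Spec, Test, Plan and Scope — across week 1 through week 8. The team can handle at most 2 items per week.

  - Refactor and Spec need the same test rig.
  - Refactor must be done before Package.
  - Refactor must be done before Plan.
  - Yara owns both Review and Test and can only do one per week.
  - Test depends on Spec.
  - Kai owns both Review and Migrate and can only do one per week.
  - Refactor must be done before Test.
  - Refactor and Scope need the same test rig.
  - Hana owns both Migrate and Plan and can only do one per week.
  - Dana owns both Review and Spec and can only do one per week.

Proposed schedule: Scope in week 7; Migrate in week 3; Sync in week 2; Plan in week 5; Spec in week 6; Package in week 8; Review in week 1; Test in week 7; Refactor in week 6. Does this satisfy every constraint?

Invalid. Refactor must be done before Plan.

Refactor must be done before Plan — violated.
Test depends on Spec — holds.
Refactor must be done before Package — holds.
Refactor must be done before Test — holds.
Refactor and Spec need the same test rig — violated.
Yara owns both Review and Test and can only do one per week — holds.
Dana owns both Review and Spec and can only do one per week — holds.
Refactor and Scope need the same test rig — holds.
Kai owns both Review and Migrate and can only do one per week — holds.
Hana owns both Migrate and Plan and can only do one per week — holds.
The team can handle at most 2 items per week — holds.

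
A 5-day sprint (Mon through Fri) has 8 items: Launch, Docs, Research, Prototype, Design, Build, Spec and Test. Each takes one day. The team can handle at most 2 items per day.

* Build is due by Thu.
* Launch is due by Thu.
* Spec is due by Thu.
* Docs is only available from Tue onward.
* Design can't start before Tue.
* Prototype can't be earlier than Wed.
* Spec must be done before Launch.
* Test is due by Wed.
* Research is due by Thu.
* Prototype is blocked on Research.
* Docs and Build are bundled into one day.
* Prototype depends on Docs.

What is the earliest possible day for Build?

Build must be in the same day as Docs, which can't be before Tue, so Build is at least Tue; Build's own window allows nothing later than Thu.
Build at Tue is achievable: Design -> Thu, Research -> Mon, Test -> Mon, Build -> Tue, Spec -> Wed, Prototype -> Wed, Docs -> Tue, Launch -> Thu.

Tue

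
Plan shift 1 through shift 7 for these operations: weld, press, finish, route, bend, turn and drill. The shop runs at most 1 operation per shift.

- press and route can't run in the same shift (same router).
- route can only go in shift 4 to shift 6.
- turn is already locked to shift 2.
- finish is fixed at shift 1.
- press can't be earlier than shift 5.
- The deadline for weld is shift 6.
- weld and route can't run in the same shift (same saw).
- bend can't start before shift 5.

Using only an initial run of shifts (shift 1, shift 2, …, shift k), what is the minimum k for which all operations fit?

With at most 1 per shift and 7 operations, at least 7 shifts are needed.
press can't be placed before shift 5, so the schedule must run through at least shift 5.
7 works (last occupied shift: shift 7): for example route -> shift 4; turn -> shift 2; bend -> shift 6; press -> shift 5; finish -> shift 1; drill -> shift 7; weld -> shift 3.

7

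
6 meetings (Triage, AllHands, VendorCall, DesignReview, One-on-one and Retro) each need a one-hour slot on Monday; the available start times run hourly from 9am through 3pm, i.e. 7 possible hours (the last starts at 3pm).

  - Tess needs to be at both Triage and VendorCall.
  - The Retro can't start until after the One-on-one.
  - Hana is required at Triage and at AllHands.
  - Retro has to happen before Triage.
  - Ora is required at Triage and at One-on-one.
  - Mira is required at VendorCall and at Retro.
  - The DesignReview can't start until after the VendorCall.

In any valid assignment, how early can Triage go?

Precedence pushes Triage to at least 11am.
Triage at 11am is achievable: VendorCall in 9am, Triage in 11am, DesignReview in 10am, AllHands in 9am, Retro in 10am, One-on-one in 9am.

11am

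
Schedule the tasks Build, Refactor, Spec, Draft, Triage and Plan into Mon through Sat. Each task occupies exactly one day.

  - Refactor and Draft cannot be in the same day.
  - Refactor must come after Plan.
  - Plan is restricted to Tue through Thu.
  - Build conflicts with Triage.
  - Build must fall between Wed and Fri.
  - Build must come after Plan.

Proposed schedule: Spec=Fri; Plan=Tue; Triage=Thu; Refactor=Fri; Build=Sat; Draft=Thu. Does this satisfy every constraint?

No. Build must fall between Wed and Fri is not satisfied.

Refactor and Draft cannot be in the same day — holds.
Build must fall between Wed and Fri — violated.
Build must come after Plan — holds.
Refactor must come after Plan — holds.
Build conflicts with Triage — holds.
Plan is restricted to Tue through Thu — holds.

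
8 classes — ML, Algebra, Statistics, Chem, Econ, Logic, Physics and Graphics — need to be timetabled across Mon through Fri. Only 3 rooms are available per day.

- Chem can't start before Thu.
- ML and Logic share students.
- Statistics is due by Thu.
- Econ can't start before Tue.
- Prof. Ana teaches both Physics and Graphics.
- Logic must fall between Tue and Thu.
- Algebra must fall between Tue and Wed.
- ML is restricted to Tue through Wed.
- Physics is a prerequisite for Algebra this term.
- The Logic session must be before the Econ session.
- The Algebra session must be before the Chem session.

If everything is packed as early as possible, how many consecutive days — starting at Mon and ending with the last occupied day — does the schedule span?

4 days

The precedence chain requires at least 3 distinct days.
With at most 3 per day and 8 classes, at least 3 days are needed.
Chem can't be placed before Thu — that is day 4 counting from Mon — so the schedule must run through at least 4 days.
4 works (last occupied day: Thu): for example Statistics -> Mon, Logic -> Wed, Physics -> Mon, ML -> Tue, Econ -> Thu, Chem -> Thu, Algebra -> Tue, Graphics -> Tue.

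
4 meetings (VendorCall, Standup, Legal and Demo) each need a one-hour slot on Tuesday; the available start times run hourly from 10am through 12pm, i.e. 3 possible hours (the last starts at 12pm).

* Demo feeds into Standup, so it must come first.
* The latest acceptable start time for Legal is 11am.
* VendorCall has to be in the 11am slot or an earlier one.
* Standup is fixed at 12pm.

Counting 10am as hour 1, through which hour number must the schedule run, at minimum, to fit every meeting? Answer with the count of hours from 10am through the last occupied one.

The precedence chain requires at least 2 distinct hours.
Standup can't be placed before 12pm — that is hour 3 counting from 10am — so the schedule must run through at least 3 hours.
3 works (last occupied hour: 12pm): for example VendorCall in 10am, Standup in 12pm, Demo in 10am, Legal in 10am.

3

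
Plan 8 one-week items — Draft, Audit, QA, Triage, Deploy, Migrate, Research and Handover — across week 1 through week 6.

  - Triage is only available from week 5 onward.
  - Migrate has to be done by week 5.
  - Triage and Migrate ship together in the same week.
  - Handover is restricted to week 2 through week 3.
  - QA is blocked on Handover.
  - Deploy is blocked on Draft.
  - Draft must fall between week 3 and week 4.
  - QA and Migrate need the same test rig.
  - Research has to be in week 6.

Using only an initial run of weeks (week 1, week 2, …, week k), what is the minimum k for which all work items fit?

6 weeks

The precedence chain requires at least 2 distinct weeks.
Research can't be placed before week 6, so the schedule must run through at least week 6.
6 works (last occupied week: week 6): for example Handover -> week 2; Draft -> week 3; QA -> week 3; Research -> week 6; Deploy -> week 4; Migrate -> week 5; Triage -> week 5; Audit -> week 1.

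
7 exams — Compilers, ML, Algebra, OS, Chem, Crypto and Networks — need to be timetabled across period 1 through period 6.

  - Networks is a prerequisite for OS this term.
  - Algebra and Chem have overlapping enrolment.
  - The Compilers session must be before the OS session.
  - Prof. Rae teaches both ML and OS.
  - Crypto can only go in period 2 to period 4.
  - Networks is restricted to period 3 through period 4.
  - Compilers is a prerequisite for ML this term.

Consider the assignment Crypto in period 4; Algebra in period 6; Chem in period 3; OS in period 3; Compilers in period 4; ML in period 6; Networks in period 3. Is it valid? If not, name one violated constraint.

Prof. Rae teaches both ML and OS — holds.
The Compilers session must be before the OS session — violated.
Networks is a prerequisite for OS this term — violated.
Crypto can only go in period 2 to period 4 — holds.
Compilers is a prerequisite for ML this term — holds.
Networks is restricted to period 3 through period 4 — holds.
Algebra and Chem have overlapping enrolment — holds.

Invalid. The Compilers session must be before the OS session.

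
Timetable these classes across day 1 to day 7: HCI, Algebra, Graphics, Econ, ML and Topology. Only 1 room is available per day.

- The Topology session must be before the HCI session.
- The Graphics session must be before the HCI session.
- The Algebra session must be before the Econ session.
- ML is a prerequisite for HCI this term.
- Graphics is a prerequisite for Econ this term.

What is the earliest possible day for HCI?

Precedence pushes HCI to at least day 2.
HCI at day 4 is achievable: Topology=day 3, Graphics=day 1, Econ=day 6, ML=day 2, Algebra=day 5, HCI=day 4.
Nothing earlier works — the capacity limit rule out every day before day 4.

day 4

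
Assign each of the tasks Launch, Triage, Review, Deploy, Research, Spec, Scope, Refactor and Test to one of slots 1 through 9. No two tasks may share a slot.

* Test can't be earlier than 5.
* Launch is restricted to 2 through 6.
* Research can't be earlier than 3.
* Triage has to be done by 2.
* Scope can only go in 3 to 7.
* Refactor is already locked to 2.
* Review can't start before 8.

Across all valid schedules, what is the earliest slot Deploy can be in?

3

Deploy at 3 is achievable: Spec in 9, Triage in 1, Test in 6, Research in 7, Launch in 4, Deploy in 3, Review in 8, Scope in 5, Refactor in 2.
Nothing earlier works — the capacity limit rule out every slot before 3.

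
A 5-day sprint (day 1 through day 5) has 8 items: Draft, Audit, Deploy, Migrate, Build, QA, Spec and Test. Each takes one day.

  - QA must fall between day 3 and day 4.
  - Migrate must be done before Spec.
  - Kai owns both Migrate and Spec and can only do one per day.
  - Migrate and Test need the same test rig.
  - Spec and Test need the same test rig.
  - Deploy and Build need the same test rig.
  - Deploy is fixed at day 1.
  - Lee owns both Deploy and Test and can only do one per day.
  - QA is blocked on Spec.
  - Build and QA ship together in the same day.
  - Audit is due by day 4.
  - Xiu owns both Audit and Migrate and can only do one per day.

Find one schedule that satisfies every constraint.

Spec=day 2; Deploy=day 1; Test=day 3; Draft=day 1; Build=day 3; Migrate=day 1; Audit=day 2; QA=day 3

Checking: Spec(day 2) before QA(day 3); Migrate(day 1) before Spec(day 2); Migrate(day 1) != Test(day 3); Audit(day 2) != Migrate(day 1); Migrate(day 1) != Spec(day 2); Deploy(day 1) != Build(day 3); Deploy(day 1) != Test(day 3); Spec(day 2) != Test(day 3); Build = QA = day 3; Audit=day 2 in [day 1,day 4]; QA=day 3 in [day 3,day 4]; Deploy=day 1 in [day 1,day 1].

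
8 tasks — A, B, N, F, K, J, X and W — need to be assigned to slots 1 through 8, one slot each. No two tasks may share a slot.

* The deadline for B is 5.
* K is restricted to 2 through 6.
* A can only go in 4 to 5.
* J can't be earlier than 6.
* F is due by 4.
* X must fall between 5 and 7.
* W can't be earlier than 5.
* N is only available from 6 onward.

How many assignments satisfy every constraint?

Splitting on B: it can be 1 (20), 2 (10), 3 (10). Listing each branch's schedules as (A, N, F, K, J, X, W):
B=1: (4,6,2,3,7,5,8) (4,6,2,3,8,5,7) (4,6,2,3,8,7,5) (4,6,3,2,7,5,8) (4,6,3,2,8,5,7) (4,6,3,2,8,7,5) (4,7,2,3,6,5,8) (4,7,2,3,8,5,6) (4,7,2,3,8,6,5) (4,7,3,2,6,5,8) (4,7,3,2,8,5,6) (4,7,3,2,8,6,5) (4,8,2,3,6,5,7) (4,8,2,3,6,7,5) (4,8,2,3,7,5,6) (4,8,2,3,7,6,5) (4,8,3,2,6,5,7) (4,8,3,2,6,7,5) (4,8,3,2,7,5,6) (4,8,3,2,7,6,5) — 20.
B=2: (4,6,1,3,7,5,8) (4,6,1,3,8,5,7) (4,6,1,3,8,7,5) (4,7,1,3,6,5,8) (4,7,1,3,8,5,6) (4,7,1,3,8,6,5) (4,8,1,3,6,5,7) (4,8,1,3,6,7,5) (4,8,1,3,7,5,6) (4,8,1,3,7,6,5) — 10.
B=3: (4,6,1,2,7,5,8) (4,6,1,2,8,5,7) (4,6,1,2,8,7,5) (4,7,1,2,6,5,8) (4,7,1,2,8,5,6) (4,7,1,2,8,6,5) (4,8,1,2,6,5,7) (4,8,1,2,6,7,5) (4,8,1,2,7,5,6) (4,8,1,2,7,6,5) — 10.
Summing: 20 + 10 + 10 = 40.

40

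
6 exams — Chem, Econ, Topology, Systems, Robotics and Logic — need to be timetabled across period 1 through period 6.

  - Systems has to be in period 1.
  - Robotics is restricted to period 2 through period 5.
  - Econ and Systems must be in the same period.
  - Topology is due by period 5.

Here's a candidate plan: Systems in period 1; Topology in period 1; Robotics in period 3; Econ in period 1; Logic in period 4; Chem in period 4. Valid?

Systems has to be in period 1 — holds.
Topology is due by period 5 — holds.
Econ and Systems must be in the same period — holds.
Robotics is restricted to period 2 through period 5 — holds.

Yes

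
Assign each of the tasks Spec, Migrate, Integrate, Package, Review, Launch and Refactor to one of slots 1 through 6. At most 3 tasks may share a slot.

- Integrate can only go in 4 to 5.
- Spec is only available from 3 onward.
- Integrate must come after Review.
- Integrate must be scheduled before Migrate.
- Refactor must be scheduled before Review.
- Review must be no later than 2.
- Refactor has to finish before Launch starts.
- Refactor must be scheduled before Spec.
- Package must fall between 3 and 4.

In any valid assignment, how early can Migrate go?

5

Precedence pushes Migrate to at least 5.
Migrate at 5 is achievable: Launch in 2, Integrate in 4, Review in 2, Package in 3, Spec in 3, Refactor in 1, Migrate in 5.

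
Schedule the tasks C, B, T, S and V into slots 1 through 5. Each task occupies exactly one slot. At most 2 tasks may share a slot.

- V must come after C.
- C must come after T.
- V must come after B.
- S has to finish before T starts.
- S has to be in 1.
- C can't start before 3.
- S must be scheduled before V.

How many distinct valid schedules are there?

Splitting on C: it can be 3 (7), 4 (8). Listing each branch's schedules as (B, T, S, V):
C=3: (1,2,1,4) (1,2,1,5) (2,2,1,4) (2,2,1,5) (3,2,1,4) (3,2,1,5) (4,2,1,5) — 7.
C=4: (1,2,1,5) (1,3,1,5) (2,2,1,5) (2,3,1,5) (3,2,1,5) (3,3,1,5) (4,2,1,5) (4,3,1,5) — 8.
Summing: 7 + 8 = 15.

15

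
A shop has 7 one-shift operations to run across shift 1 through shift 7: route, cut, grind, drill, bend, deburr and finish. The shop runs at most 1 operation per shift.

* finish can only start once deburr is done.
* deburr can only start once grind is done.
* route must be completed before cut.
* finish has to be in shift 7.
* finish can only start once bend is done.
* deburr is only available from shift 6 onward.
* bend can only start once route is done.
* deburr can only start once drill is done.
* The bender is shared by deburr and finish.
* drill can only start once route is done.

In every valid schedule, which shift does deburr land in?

shift 6

deburr's window is shift 6–shift 7.
finish is fixed at shift 7, and deburr can't share a shift with finish.
So deburr must be shift 6.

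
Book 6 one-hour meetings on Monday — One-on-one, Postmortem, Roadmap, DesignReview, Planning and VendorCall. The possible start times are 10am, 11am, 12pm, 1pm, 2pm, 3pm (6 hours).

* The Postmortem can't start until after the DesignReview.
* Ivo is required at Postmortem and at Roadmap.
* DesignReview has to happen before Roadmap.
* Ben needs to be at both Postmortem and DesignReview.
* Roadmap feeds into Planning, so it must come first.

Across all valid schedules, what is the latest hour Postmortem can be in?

Precedence pushes Postmortem to at least 11am.
Postmortem at 3pm is achievable: DesignReview=10am; Roadmap=11am; Planning=12pm; VendorCall=10am; One-on-one=10am; Postmortem=3pm.

3pm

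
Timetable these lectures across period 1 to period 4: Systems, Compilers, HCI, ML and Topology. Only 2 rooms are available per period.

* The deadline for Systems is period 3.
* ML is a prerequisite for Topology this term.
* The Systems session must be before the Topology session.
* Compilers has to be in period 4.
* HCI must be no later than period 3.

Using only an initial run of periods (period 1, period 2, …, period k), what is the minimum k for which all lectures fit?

The precedence chain requires at least 2 distinct periods.
With at most 2 per period and 5 lectures, at least 3 periods are needed.
Compilers can't be placed before period 4, so the schedule must run through at least period 4.
4 works (last occupied period: period 4): for example HCI in period 1; Systems in period 1; Compilers in period 4; ML in period 2; Topology in period 3.

4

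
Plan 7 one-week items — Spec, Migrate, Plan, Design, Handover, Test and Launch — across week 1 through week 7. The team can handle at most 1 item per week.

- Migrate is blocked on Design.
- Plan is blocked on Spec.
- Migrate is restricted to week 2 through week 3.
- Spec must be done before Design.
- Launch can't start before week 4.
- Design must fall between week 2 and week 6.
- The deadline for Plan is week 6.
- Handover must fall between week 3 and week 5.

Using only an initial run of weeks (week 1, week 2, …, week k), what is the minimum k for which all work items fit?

The precedence chain requires at least 3 distinct weeks.
With at most 1 per week and 7 work items, at least 7 weeks are needed.
Launch can't be placed before week 4, so the schedule must run through at least week 4.
7 works (last occupied week: week 7): for example Test in week 7; Handover in week 4; Design in week 2; Spec in week 1; Launch in week 5; Plan in week 6; Migrate in week 3.

7 weeks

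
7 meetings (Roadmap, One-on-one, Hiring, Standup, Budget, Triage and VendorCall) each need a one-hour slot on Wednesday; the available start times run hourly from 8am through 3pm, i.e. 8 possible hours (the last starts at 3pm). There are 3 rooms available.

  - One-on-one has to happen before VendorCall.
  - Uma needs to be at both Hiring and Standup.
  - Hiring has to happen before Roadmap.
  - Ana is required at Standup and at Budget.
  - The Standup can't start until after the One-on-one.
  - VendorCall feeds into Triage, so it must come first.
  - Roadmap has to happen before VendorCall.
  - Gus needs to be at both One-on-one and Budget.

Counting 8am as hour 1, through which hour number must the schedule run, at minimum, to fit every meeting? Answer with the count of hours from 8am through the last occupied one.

4

The precedence chain requires at least 4 distinct hours.
With at most 3 per hour and 7 meetings, at least 3 hours are needed.
4 works (last occupied hour: 11am): for example Hiring=8am, Triage=11am, Roadmap=9am, Budget=10am, One-on-one=8am, VendorCall=10am, Standup=9am.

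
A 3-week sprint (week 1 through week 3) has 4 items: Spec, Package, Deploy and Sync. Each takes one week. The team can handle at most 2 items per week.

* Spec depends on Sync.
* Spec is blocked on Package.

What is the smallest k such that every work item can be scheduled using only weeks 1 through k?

2

The precedence chain requires at least 2 distinct weeks.
With at most 2 per week and 4 work items, at least 2 weeks are needed.
2 works (last occupied week: week 2): for example Deploy=week 2, Sync=week 1, Spec=week 2, Package=week 1.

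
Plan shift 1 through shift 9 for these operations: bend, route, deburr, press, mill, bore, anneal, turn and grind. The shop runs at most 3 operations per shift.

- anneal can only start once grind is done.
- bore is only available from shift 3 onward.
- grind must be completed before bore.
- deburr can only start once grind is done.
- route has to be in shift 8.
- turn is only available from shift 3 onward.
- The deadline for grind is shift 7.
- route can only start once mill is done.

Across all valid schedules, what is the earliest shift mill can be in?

shift 1

Downstream work caps mill at shift 7.
mill at shift 1 is achievable: turn -> shift 3; press -> shift 2; mill -> shift 1; anneal -> shift 2; grind -> shift 1; bore -> shift 3; bend -> shift 1; route -> shift 8; deburr -> shift 2.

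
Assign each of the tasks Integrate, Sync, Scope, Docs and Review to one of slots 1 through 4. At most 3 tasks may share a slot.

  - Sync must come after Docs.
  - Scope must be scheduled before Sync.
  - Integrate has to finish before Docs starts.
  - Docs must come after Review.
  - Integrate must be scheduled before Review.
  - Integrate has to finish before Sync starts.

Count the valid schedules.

Enumerating: Review=2, Scope=1, Docs=3, Integrate=1, Sync=4 | Scope -> 2, Integrate -> 1, Review -> 2, Docs -> 3, Sync -> 4 | Sync -> 4, Scope -> 3, Docs -> 3, Review -> 2, Integrate -> 1.

3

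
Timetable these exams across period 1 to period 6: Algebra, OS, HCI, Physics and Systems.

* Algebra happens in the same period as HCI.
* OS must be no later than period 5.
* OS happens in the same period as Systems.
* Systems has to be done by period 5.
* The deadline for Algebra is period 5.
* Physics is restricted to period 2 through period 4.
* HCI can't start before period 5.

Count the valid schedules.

15

Splitting on OS: it can be period 1 (3), period 2 (3), period 3 (3), period 4 (3), period 5 (3). Listing each branch's schedules as (Algebra, HCI, Physics, Systems) by period number:
OS=period 1: (5,5,2,1) (5,5,3,1) (5,5,4,1) — 3.
OS=period 2: (5,5,2,2) (5,5,3,2) (5,5,4,2) — 3.
OS=period 3: (5,5,2,3) (5,5,3,3) (5,5,4,3) — 3.
OS=period 4: (5,5,2,4) (5,5,3,4) (5,5,4,4) — 3.
OS=period 5: (5,5,2,5) (5,5,3,5) (5,5,4,5) — 3.
Summing: 3 + 3 + 3 + 3 + 3 = 15.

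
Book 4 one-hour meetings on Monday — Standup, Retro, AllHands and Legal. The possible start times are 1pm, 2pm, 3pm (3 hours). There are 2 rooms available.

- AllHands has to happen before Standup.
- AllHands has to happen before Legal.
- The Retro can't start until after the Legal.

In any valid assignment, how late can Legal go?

2pm

Precedence pushes Legal to at least 2pm; downstream work caps Legal at 2pm.
Legal at 2pm is achievable: Legal -> 2pm; Retro -> 3pm; Standup -> 2pm; AllHands -> 1pm.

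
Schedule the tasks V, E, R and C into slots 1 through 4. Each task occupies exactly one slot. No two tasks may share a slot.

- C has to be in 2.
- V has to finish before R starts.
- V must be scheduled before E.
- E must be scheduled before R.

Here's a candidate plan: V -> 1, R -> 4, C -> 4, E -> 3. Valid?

No. C has to be in 2 is not satisfied.

V has to finish before R starts — holds.
E must be scheduled before R — holds.
V must be scheduled before E — holds.
No two tasks may share a slot — violated.
C has to be in 2 — violated.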